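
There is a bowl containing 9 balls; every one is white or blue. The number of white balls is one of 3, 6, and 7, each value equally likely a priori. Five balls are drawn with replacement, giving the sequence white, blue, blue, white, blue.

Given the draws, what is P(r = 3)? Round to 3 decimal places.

Compute the likelihood of the observed sequence for each case: P(data | r = 3) = (3/9)(6/9)(6/9)(3/9)(6/9) = 0.032922; P(data | r = 6) = (6/9)(3/9)(3/9)(6/9)(3/9) = 0.016461; P(data | r = 7) = (7/9)(2/9)(2/9)(7/9)(2/9) = 0.0066386.
Multiplying each by its prior: 1/3 · 0.032922 = 0.010974, 1/3 · 0.016461 = 0.005487, 1/3 · 0.0066386 = 0.0022129; with total 0.018674.
Therefore the posterior P(r = 3 | data) = (0.010974) / (0.018674) = 0.58767.

0.588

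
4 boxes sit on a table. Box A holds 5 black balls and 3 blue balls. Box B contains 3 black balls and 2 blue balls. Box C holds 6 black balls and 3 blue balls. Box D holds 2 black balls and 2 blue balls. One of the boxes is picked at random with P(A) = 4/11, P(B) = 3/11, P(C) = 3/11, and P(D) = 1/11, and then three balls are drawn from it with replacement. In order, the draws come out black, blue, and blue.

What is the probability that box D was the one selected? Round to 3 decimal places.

0.127

Compute the likelihood of the observed sequence for each case: P(data | box A) = (5/8)(3/8)(3/8) = 0.087891; P(data | box B) = (3/5)(2/5)(2/5) = 0.096; P(data | box C) = (6/9)(3/9)(3/9) = 0.074074; P(data | box D) = (2/4)(2/4)(2/4) = 0.125.
The prior-weighted likelihoods are 4/11 · 0.087891 = 0.03196, 3/11 · 0.096 = 0.026182, 3/11 · 0.074074 = 0.020202, 1/11 · 0.125 = 0.011364; these sum to 0.089708.
Hence P(box D | data) = (0.011364) / (0.089708) = 0.12667.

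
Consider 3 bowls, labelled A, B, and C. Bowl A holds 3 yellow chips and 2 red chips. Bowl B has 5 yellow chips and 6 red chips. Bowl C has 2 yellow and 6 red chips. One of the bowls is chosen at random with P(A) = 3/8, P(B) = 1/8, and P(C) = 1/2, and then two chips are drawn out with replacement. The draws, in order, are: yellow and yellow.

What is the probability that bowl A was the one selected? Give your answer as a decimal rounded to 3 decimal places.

0.703

The likelihood of the observed sequence under each hypothesis: P(data | bowl A) = (3/5)(3/5) = 0.36; P(data | bowl B) = (5/11)(5/11) = 0.20661; P(data | bowl C) = (2/8)(2/8) = 0.0625.
The prior-weighted likelihoods are 3/8 · 0.36 = 0.135, 1/8 · 0.20661 = 0.025826, 1/2 · 0.0625 = 0.03125; these sum to 0.19208.
Therefore the posterior P(bowl A | data) = (0.135) / (0.19208) = 0.70285.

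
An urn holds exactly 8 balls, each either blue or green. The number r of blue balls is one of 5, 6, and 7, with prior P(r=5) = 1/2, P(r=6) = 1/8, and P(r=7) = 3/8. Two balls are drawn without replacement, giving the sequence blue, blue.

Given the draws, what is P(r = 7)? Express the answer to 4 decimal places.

The likelihood of the observed sequence under each hypothesis: P(data | r = 5) = (5/8)(4/7) = 5/14; P(data | r = 6) = (6/8)(5/7) = 15/28; P(data | r = 7) = (7/8)(6/7) = 3/4.
The prior-weighted likelihoods are 1/2 · 5/14 = 5/28, 1/8 · 15/28 = 15/224, 3/8 · 3/4 = 9/32; with total 59/112.
So P(r = 7 | data) = (9/32) / (59/112) = 63/118.

0.5339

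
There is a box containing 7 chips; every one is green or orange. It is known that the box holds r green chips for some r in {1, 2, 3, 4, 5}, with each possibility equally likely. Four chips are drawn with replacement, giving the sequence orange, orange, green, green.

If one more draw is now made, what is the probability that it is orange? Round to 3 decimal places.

0.525

Under each hypothesis, the probability of the observed sequence is: P(data | r = 1) = (6/7)(6/7)(1/7)(1/7) = 0.014994; P(data | r = 2) = (5/7)(5/7)(2/7)(2/7) = 0.041649; P(data | r = 3) = (4/7)(4/7)(3/7)(3/7) = 0.059975; P(data | r = 4) = (3/7)(3/7)(4/7)(4/7) = 0.059975; P(data | r = 5) = (2/7)(2/7)(5/7)(5/7) = 0.041649.
Multiplying each by its prior: 1/5 · 0.014994 = 0.0029988, 1/5 · 0.041649 = 0.0083299, 1/5 · 0.059975 = 0.011995, 1/5 · 0.059975 = 0.011995, 1/5 · 0.041649 = 0.0083299; with total 0.043648.
Normalising, the posterior is P(r = 1 | data) = 0.068702, P(r = 2 | data) = 0.19084, P(r = 3 | data) = 0.27481, P(r = 4 | data) = 0.27481, P(r = 5 | data) = 0.19084.
Averaging over the posterior, P(orange next | data) = (6/7)(0.068702) + (5/7)(0.19084) + (4/7)(0.27481) + (3/7)(0.27481) + (2/7)(0.19084) = 0.52454.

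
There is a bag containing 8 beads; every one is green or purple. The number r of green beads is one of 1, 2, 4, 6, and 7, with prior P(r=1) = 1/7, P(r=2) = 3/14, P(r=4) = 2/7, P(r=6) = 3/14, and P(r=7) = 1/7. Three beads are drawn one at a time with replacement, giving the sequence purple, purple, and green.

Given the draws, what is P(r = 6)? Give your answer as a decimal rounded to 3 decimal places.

0.110

Compute the likelihood of the observed sequence for each case: P(data | r = 1) = (7/8)(7/8)(1/8) = 49/512; P(data | r = 2) = (6/8)(6/8)(2/8) = 9/64; P(data | r = 4) = (4/8)(4/8)(4/8) = 1/8; P(data | r = 6) = (2/8)(2/8)(6/8) = 3/64; P(data | r = 7) = (1/8)(1/8)(7/8) = 7/512.
The prior-weighted likelihoods are 1/7 · 49/512 = 7/512, 3/14 · 9/64 = 27/896, 2/7 · 1/8 = 1/28, 3/14 · 3/64 = 9/896, 1/7 · 7/512 = 1/512; with total 41/448.
So P(r = 6 | data) = (9/896) / (41/448) = 9/82.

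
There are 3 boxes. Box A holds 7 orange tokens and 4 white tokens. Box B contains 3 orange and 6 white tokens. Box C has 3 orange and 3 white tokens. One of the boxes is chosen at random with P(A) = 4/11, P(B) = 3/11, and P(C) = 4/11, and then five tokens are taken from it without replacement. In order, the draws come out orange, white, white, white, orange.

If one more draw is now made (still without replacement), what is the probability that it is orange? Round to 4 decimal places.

0.7130

For each hypothesis, P(data | H) works out to: P(data | box A) = (7/11)(4/10)(3/9)(2/8)(6/7) = 1/55; P(data | box B) = (3/9)(6/8)(5/7)(4/6)(2/5) = 1/21; P(data | box C) = (3/6)(3/5)(2/4)(1/3)(2/2) = 1/20.
Weighting by the prior gives 4/11 · 1/55 = 4/605, 3/11 · 1/21 = 1/77, 4/11 · 1/20 = 1/55; with total 32/847.
Dividing through by the total gives posterior P(box A | data) = 0.175, P(box B | data) = 0.34375, P(box C | data) = 0.48125.
The predictive probability is P(orange next | data) = (5/6)(0.175) + (1/4)(0.34375) + (1)(0.48125) = 0.71302.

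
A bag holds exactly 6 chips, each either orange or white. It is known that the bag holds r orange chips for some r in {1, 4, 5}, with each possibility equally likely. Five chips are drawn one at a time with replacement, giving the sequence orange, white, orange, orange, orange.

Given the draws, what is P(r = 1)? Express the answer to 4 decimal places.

Under each hypothesis, the probability of the observed sequence is: P(data | r = 1) = (1/6)(5/6)(1/6)(1/6)(1/6) = 0.000643; P(data | r = 4) = (4/6)(2/6)(4/6)(4/6)(4/6) = 0.065844; P(data | r = 5) = (5/6)(1/6)(5/6)(5/6)(5/6) = 0.080376.
The prior-weighted likelihoods are 1/3 · 0.000643 = 0.00021433, 1/3 · 0.065844 = 0.021948, 1/3 · 0.080376 = 0.026792; with total 0.048954.
Hence P(r = 1 | data) = (0.00021433) / (0.048954) = 0.0043783.

0.0044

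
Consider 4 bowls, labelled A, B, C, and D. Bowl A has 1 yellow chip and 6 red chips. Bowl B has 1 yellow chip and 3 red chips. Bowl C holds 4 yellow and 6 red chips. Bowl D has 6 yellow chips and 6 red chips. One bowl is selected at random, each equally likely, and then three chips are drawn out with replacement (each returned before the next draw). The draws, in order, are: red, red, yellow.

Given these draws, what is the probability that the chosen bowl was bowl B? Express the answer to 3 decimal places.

For each hypothesis, P(data | H) works out to: P(data | bowl A) = (6/7)(6/7)(1/7) = 0.10496; P(data | bowl B) = (3/4)(3/4)(1/4) = 0.14062; P(data | bowl C) = (6/10)(6/10)(4/10) = 0.144; P(data | bowl D) = (6/12)(6/12)(6/12) = 0.125.
The prior-weighted likelihoods are 1/4 · 0.10496 = 0.026239, 1/4 · 0.14062 = 0.035156, 1/4 · 0.144 = 0.036, 1/4 · 0.125 = 0.03125; summing to 0.12865.
Hence P(bowl B | data) = (0.035156) / (0.12865) = 0.27328.

0.273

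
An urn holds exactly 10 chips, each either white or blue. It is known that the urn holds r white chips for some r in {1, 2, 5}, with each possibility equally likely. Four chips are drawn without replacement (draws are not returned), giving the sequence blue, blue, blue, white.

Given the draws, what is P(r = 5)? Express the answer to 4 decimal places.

Compute the likelihood of the observed sequence for each case: P(data | r = 1) = (9/10)(8/9)(7/8)(1/7) = 1/10; P(data | r = 2) = (8/10)(7/9)(6/8)(2/7) = 2/15; P(data | r = 5) = (5/10)(4/9)(3/8)(5/7) = 5/84.
Weighting by the prior gives 1/3 · 1/10 = 1/30, 1/3 · 2/15 = 2/45, 1/3 · 5/84 = 5/252; summing to 41/420.
So P(r = 5 | data) = (5/252) / (41/420) = 25/123.

0.2033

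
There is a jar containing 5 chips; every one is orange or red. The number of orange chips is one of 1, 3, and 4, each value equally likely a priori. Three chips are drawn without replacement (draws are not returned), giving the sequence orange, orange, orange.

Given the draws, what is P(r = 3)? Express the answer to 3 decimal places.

0.200

For each hypothesis, P(data | H) works out to: P(data | r = 1) = (1/5)(0/4) = 0; P(data | r = 3) = (3/5)(2/4)(1/3) = 1/10; P(data | r = 4) = (4/5)(3/4)(2/3) = 2/5.
Multiplying each by its prior: 1/3 · 0 = 0, 1/3 · 1/10 = 1/30, 1/3 · 2/5 = 2/15; summing to 1/6.
Hence P(r = 3 | data) = (1/30) / (1/6) = 1/5.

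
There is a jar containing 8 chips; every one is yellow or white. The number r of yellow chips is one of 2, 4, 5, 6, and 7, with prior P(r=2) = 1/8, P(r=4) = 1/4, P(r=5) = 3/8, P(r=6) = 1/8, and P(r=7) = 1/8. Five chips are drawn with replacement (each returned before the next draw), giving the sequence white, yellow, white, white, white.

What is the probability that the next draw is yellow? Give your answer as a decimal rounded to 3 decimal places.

The likelihood of the observed sequence under each hypothesis: P(data | r = 2) = (6/8)(2/8)(6/8)(6/8)(6/8) = 0.079102; P(data | r = 4) = (4/8)(4/8)(4/8)(4/8)(4/8) = 0.03125; P(data | r = 5) = (3/8)(5/8)(3/8)(3/8)(3/8) = 0.01236; P(data | r = 6) = (2/8)(6/8)(2/8)(2/8)(2/8) = 0.0029297; P(data | r = 7) = (1/8)(7/8)(1/8)(1/8)(1/8) = 0.00021362.
The prior-weighted likelihoods are 1/8 · 0.079102 = 0.0098877, 1/4 · 0.03125 = 0.0078125, 3/8 · 0.01236 = 0.0046349, 1/8 · 0.0029297 = 0.00036621, 1/8 · 0.00021362 = 2.6703e-05; with total 0.022728.
Normalising, the posterior is P(r = 2 | data) = 0.43505, P(r = 4 | data) = 0.34374, P(r = 5 | data) = 0.20393, P(r = 6 | data) = 0.016113, P(r = 7 | data) = 0.0011749.
So P(yellow next | data) = Σ P(yellow next | H) P(H | data) = (1/4)(0.43505) + (1/2)(0.34374) + (5/8)(0.20393) + (3/4)(0.016113) + (7/8)(0.0011749) = 0.4212.

0.421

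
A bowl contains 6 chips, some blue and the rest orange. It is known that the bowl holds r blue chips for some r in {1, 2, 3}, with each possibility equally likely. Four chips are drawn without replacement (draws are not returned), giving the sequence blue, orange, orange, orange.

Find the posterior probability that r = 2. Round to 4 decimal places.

For each hypothesis, P(data | H) works out to: P(data | r = 1) = (1/6)(5/5)(4/4)(3/3) = 1/6; P(data | r = 2) = (2/6)(4/5)(3/4)(2/3) = 2/15; P(data | r = 3) = (3/6)(3/5)(2/4)(1/3) = 1/20.
The prior-weighted likelihoods are 1/3 · 1/6 = 1/18, 1/3 · 2/15 = 2/45, 1/3 · 1/20 = 1/60; summing to 7/60.
So P(r = 2 | data) = (2/45) / (7/60) = 8/21.

0.3810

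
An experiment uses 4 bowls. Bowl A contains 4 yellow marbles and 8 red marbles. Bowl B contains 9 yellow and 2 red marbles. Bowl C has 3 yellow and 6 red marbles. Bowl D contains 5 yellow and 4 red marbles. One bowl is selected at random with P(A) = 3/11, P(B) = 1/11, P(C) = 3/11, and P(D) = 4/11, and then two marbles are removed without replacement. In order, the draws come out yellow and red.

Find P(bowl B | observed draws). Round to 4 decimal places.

0.0595

For each hypothesis, P(data | H) works out to: P(data | bowl A) = (4/12)(8/11) = 0.24242; P(data | bowl B) = (9/11)(2/10) = 0.16364; P(data | bowl C) = (3/9)(6/8) = 0.25; P(data | bowl D) = (5/9)(4/8) = 0.27778.
Weighting by the prior gives 3/11 · 0.24242 = 0.066116, 1/11 · 0.16364 = 0.014876, 3/11 · 0.25 = 0.068182, 4/11 · 0.27778 = 0.10101; summing to 0.25018.
So P(bowl B | data) = (0.014876) / (0.25018) = 0.05946.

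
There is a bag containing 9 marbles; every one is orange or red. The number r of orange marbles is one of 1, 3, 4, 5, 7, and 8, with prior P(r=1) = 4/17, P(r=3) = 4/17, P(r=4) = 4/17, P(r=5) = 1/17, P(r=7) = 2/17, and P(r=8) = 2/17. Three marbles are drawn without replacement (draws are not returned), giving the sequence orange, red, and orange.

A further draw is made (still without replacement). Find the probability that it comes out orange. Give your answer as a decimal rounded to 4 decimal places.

0.5323

For each hypothesis, P(data | H) works out to: P(data | r = 1) = (1/9)(8/8)(0/7) = 0; P(data | r = 3) = (3/9)(6/8)(2/7) = 0.071429; P(data | r = 4) = (4/9)(5/8)(3/7) = 0.11905; P(data | r = 5) = (5/9)(4/8)(4/7) = 0.15873; P(data | r = 7) = (7/9)(2/8)(6/7) = 0.16667; P(data | r = 8) = (8/9)(1/8)(7/7) = 0.11111.
Multiplying each by its prior: 4/17 · 0 = 0, 4/17 · 0.071429 = 0.016807, 4/17 · 0.11905 = 0.028011, 1/17 · 0.15873 = 0.0093371, 2/17 · 0.16667 = 0.019608, 2/17 · 0.11111 = 0.013072; these sum to 0.086835.
The posterior is then P(r = 1 | data) = 0, P(r = 3 | data) = 0.19355, P(r = 4 | data) = 0.32258, P(r = 5 | data) = 0.10753, P(r = 7 | data) = 0.22581, P(r = 8 | data) = 0.15054.
The predictive probability is P(orange next | data) = (1/6)(0.19355) + (1/3)(0.32258) + (1/2)(0.10753) + (5/6)(0.22581) + (1)(0.15054) = 0.53226.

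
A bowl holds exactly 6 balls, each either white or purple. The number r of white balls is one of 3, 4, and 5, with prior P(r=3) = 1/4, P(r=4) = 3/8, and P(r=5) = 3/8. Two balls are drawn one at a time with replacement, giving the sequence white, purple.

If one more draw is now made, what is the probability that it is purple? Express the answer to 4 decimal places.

0.3421

For each hypothesis, P(data | H) works out to: P(data | r = 3) = (3/6)(3/6) = 1/4; P(data | r = 4) = (4/6)(2/6) = 2/9; P(data | r = 5) = (5/6)(1/6) = 5/36.
Weighting by the prior gives 1/4 · 1/4 = 1/16, 3/8 · 2/9 = 1/12, 3/8 · 5/36 = 5/96; these sum to 19/96.
Normalising, the posterior is P(r = 3 | data) = 6/19, P(r = 4 | data) = 8/19, P(r = 5 | data) = 5/19.
The predictive probability is P(purple next | data) = (1/2)(6/19) + (1/3)(8/19) + (1/6)(5/19) = 13/38.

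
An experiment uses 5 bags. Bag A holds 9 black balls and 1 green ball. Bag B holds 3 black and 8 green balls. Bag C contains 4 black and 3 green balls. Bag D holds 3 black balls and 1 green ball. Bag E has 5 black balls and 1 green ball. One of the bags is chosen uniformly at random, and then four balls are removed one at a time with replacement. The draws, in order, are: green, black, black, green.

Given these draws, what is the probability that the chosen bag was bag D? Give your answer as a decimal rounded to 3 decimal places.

For each hypothesis, P(data | H) works out to: P(data | bag A) = (1/10)(9/10)(9/10)(1/10) = 0.0081; P(data | bag B) = (8/11)(3/11)(3/11)(8/11) = 0.039342; P(data | bag C) = (3/7)(4/7)(4/7)(3/7) = 0.059975; P(data | bag D) = (1/4)(3/4)(3/4)(1/4) = 0.035156; P(data | bag E) = (1/6)(5/6)(5/6)(1/6) = 0.01929.
Multiplying each by its prior: 1/5 · 0.0081 = 0.00162, 1/5 · 0.039342 = 0.0078683, 1/5 · 0.059975 = 0.011995, 1/5 · 0.035156 = 0.0070313, 1/5 · 0.01929 = 0.003858; summing to 0.032373.
Hence P(bag D | data) = (0.0070313) / (0.032373) = 0.2172.

0.217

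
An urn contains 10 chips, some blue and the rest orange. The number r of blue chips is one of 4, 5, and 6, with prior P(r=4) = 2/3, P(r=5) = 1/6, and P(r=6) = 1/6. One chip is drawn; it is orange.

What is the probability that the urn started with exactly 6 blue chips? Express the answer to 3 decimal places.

Compute the likelihood of this draw for each case: P(data | r = 4) = (6/10) = 3/5; P(data | r = 5) = (5/10) = 1/2; P(data | r = 6) = (4/10) = 2/5.
The prior-weighted likelihoods are 2/3 · 3/5 = 2/5, 1/6 · 1/2 = 1/12, 1/6 · 2/5 = 1/15; with total 11/20.
Therefore the posterior P(r = 6 | data) = (1/15) / (11/20) = 4/33.

0.121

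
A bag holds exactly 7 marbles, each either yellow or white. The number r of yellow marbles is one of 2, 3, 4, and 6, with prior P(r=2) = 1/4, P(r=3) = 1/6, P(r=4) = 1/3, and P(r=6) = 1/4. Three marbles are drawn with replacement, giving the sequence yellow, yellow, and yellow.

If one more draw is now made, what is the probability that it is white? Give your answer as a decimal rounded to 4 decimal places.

0.2549

Compute the likelihood of the observed sequence for each case: P(data | r = 2) = (2/7)(2/7)(2/7) = 0.023324; P(data | r = 3) = (3/7)(3/7)(3/7) = 0.078717; P(data | r = 4) = (4/7)(4/7)(4/7) = 0.18659; P(data | r = 6) = (6/7)(6/7)(6/7) = 0.62974.
The prior-weighted likelihoods are 1/4 · 0.023324 = 0.0058309, 1/6 · 0.078717 = 0.01312, 1/3 · 0.18659 = 0.062196, 1/4 · 0.62974 = 0.15743; summing to 0.23858.
The posterior is then P(r = 2 | data) = 0.02444, P(r = 3 | data) = 0.05499, P(r = 4 | data) = 0.26069, P(r = 6 | data) = 0.65988.
Averaging over the posterior, P(white next | data) = (5/7)(0.02444) + (4/7)(0.05499) + (3/7)(0.26069) + (1/7)(0.65988) = 0.25487.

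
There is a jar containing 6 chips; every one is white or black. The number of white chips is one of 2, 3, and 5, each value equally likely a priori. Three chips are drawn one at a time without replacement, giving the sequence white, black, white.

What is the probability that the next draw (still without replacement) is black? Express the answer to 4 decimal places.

0.4348

Compute the likelihood of the observed sequence for each case: P(data | r = 2) = (2/6)(4/5)(1/4) = 1/15; P(data | r = 3) = (3/6)(3/5)(2/4) = 3/20; P(data | r = 5) = (5/6)(1/5)(4/4) = 1/6.
Weighting by the prior gives 1/3 · 1/15 = 1/45, 1/3 · 3/20 = 1/20, 1/3 · 1/6 = 1/18; with total 23/180.
Normalising, the posterior is P(r = 2 | data) = 4/23, P(r = 3 | data) = 9/23, P(r = 5 | data) = 10/23.
Averaging over the posterior, P(black next | data) = (1)(4/23) + (2/3)(9/23) + (0)(10/23) = 10/23.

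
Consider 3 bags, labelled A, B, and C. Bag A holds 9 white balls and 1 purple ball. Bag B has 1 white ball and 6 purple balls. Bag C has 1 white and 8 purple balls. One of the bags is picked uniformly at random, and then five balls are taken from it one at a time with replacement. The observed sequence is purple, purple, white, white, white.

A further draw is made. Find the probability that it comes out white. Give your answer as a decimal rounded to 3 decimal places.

0.664

For each hypothesis, P(data | H) works out to: P(data | bag A) = (1/10)(1/10)(9/10)(9/10)(9/10) = 0.00729; P(data | bag B) = (6/7)(6/7)(1/7)(1/7)(1/7) = 0.002142; P(data | bag C) = (8/9)(8/9)(1/9)(1/9)(1/9) = 0.0010838.
The prior-weighted likelihoods are 1/3 · 0.00729 = 0.00243, 1/3 · 0.002142 = 0.00071399, 1/3 · 0.0010838 = 0.00036128; with total 0.0035053.
Dividing through by the total gives posterior P(bag A | data) = 0.69324, P(bag B | data) = 0.20369, P(bag C | data) = 0.10307.
So P(white next | data) = Σ P(white next | H) P(H | data) = (9/10)(0.69324) + (1/7)(0.20369) + (1/9)(0.10307) = 0.66447.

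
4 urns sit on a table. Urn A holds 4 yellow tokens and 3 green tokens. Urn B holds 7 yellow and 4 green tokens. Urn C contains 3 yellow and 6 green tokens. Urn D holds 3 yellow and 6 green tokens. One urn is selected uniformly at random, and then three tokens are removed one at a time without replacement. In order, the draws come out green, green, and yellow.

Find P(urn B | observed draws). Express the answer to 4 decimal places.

0.1525

Under each hypothesis, the probability of the observed sequence is: P(data | urn A) = (3/7)(2/6)(4/5) = 0.11429; P(data | urn B) = (4/11)(3/10)(7/9) = 0.084848; P(data | urn C) = (6/9)(5/8)(3/7) = 0.17857; P(data | urn D) = (6/9)(5/8)(3/7) = 0.17857.
The prior-weighted likelihoods are 1/4 · 0.11429 = 0.028571, 1/4 · 0.084848 = 0.021212, 1/4 · 0.17857 = 0.044643, 1/4 · 0.17857 = 0.044643; summing to 0.13907.
So P(urn B | data) = (0.021212) / (0.13907) = 0.15253.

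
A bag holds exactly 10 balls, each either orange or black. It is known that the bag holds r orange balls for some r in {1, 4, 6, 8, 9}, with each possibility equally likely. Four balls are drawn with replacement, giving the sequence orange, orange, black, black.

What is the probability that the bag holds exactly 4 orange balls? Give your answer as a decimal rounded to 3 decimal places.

Compute the likelihood of the observed sequence for each case: P(data | r = 1) = (1/10)(1/10)(9/10)(9/10) = 0.0081; P(data | r = 4) = (4/10)(4/10)(6/10)(6/10) = 0.0576; P(data | r = 6) = (6/10)(6/10)(4/10)(4/10) = 0.0576; P(data | r = 8) = (8/10)(8/10)(2/10)(2/10) = 0.0256; P(data | r = 9) = (9/10)(9/10)(1/10)(1/10) = 0.0081.
Multiplying each by its prior: 1/5 · 0.0081 = 0.00162, 1/5 · 0.0576 = 0.01152, 1/5 · 0.0576 = 0.01152, 1/5 · 0.0256 = 0.00512, 1/5 · 0.0081 = 0.00162; with total 0.0314.
By Bayes' rule, P(r = 4 | data) = (0.01152) / (0.0314) = 0.36688.

0.367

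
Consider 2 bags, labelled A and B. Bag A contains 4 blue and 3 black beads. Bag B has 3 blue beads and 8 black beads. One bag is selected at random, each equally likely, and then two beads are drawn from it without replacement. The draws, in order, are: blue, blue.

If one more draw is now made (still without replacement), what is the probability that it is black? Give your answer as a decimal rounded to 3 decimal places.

The likelihood of the observed sequence under each hypothesis: P(data | bag A) = (4/7)(3/6) = 2/7; P(data | bag B) = (3/11)(2/10) = 3/55.
Weighting by the prior gives 1/2 · 2/7 = 1/7, 1/2 · 3/55 = 3/110; with total 131/770.
Dividing through by the total gives posterior P(bag A | data) = 110/131, P(bag B | data) = 21/131.
So P(black next | data) = Σ P(black next | H) P(H | data) = (3/5)(110/131) + (8/9)(21/131) = 254/393.

0.646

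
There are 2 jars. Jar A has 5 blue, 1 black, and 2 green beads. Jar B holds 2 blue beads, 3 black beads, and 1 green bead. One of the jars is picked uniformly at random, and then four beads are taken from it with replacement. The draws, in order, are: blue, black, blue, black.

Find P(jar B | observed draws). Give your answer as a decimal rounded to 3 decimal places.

The likelihood of the observed sequence under each hypothesis: P(data | jar A) = (5/8)(1/8)(5/8)(1/8) = 0.0061035; P(data | jar B) = (2/6)(3/6)(2/6)(3/6) = 0.027778.
Weighting by the prior gives 1/2 · 0.0061035 = 0.0030518, 1/2 · 0.027778 = 0.013889; summing to 0.016941.
Hence P(jar B | data) = (0.013889) / (0.016941) = 0.81986.

0.820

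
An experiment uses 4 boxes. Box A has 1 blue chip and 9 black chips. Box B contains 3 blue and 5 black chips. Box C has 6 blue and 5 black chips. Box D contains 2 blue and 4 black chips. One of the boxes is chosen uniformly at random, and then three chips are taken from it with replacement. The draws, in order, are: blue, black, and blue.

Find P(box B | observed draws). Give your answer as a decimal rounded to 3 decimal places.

0.287

For each hypothesis, P(data | H) works out to: P(data | box A) = (1/10)(9/10)(1/10) = 0.009; P(data | box B) = (3/8)(5/8)(3/8) = 0.087891; P(data | box C) = (6/11)(5/11)(6/11) = 0.13524; P(data | box D) = (2/6)(4/6)(2/6) = 0.074074.
The prior-weighted likelihoods are 1/4 · 0.009 = 0.00225, 1/4 · 0.087891 = 0.021973, 1/4 · 0.13524 = 0.033809, 1/4 · 0.074074 = 0.018519; summing to 0.07655.
Hence P(box B | data) = (0.021973) / (0.07655) = 0.28704.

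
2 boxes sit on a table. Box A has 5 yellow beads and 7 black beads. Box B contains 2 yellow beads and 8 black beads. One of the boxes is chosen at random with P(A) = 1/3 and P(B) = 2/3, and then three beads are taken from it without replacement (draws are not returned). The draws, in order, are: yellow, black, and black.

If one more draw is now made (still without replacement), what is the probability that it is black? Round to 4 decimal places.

0.7551

Compute the likelihood of the observed sequence for each case: P(data | box A) = (5/12)(7/11)(6/10) = 0.15909; P(data | box B) = (2/10)(8/9)(7/8) = 0.15556.
The prior-weighted likelihoods are 1/3 · 0.15909 = 0.05303, 2/3 · 0.15556 = 0.1037; these sum to 0.15673.
The posterior is then P(box A | data) = 0.33835, P(box B | data) = 0.66165.
So P(black next | data) = Σ P(black next | H) P(H | data) = (5/9)(0.33835) + (6/7)(0.66165) = 0.7551.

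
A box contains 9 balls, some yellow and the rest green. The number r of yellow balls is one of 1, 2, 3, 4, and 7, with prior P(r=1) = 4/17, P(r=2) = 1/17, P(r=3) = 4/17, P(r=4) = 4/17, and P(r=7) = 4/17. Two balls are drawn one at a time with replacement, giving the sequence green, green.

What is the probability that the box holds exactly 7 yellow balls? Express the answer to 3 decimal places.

The likelihood of the observed sequence under each hypothesis: P(data | r = 1) = (8/9)(8/9) = 0.79012; P(data | r = 2) = (7/9)(7/9) = 0.60494; P(data | r = 3) = (6/9)(6/9) = 0.44444; P(data | r = 4) = (5/9)(5/9) = 0.30864; P(data | r = 7) = (2/9)(2/9) = 0.049383.
Multiplying each by its prior: 4/17 · 0.79012 = 0.18591, 1/17 · 0.60494 = 0.035585, 4/17 · 0.44444 = 0.10458, 4/17 · 0.30864 = 0.072622, 4/17 · 0.049383 = 0.011619; summing to 0.41031.
Hence P(r = 7 | data) = (0.011619) / (0.41031) = 0.028319.

0.028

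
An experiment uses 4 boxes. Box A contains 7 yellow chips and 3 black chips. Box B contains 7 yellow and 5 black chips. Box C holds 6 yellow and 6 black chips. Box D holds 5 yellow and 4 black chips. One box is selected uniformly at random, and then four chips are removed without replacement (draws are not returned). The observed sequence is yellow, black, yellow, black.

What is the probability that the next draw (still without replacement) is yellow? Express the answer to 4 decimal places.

Compute the likelihood of the observed sequence for each case: P(data | box A) = (7/10)(3/9)(6/8)(2/7) = 0.05; P(data | box B) = (7/12)(5/11)(6/10)(4/9) = 0.070707; P(data | box C) = (6/12)(6/11)(5/10)(5/9) = 0.075758; P(data | box D) = (5/9)(4/8)(4/7)(3/6) = 0.079365.
Weighting by the prior gives 1/4 · 0.05 = 0.0125, 1/4 · 0.070707 = 0.017677, 1/4 · 0.075758 = 0.018939, 1/4 · 0.079365 = 0.019841; summing to 0.068957.
Normalising, the posterior is P(box A | data) = 0.18127, P(box B | data) = 0.25634, P(box C | data) = 0.27465, P(box D | data) = 0.28773.
Averaging over the posterior, P(yellow next | data) = (5/6)(0.18127) + (5/8)(0.25634) + (1/2)(0.27465) + (3/5)(0.28773) = 0.62124.

0.6212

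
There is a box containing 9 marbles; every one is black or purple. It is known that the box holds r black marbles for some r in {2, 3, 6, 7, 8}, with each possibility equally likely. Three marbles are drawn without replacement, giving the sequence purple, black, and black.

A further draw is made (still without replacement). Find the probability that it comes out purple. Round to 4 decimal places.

0.3143

For each hypothesis, P(data | H) works out to: P(data | r = 2) = (7/9)(2/8)(1/7) = 1/36; P(data | r = 3) = (6/9)(3/8)(2/7) = 1/14; P(data | r = 6) = (3/9)(6/8)(5/7) = 5/28; P(data | r = 7) = (2/9)(7/8)(6/7) = 1/6; P(data | r = 8) = (1/9)(8/8)(7/7) = 1/9.
Multiplying each by its prior: 1/5 · 1/36 = 1/180, 1/5 · 1/14 = 1/70, 1/5 · 5/28 = 1/28, 1/5 · 1/6 = 1/30, 1/5 · 1/9 = 1/45; these sum to 1/9.
The posterior is then P(r = 2 | data) = 1/20, P(r = 3 | data) = 9/70, P(r = 6 | data) = 9/28, P(r = 7 | data) = 3/10, P(r = 8 | data) = 1/5.
Averaging over the posterior, P(purple next | data) = (1)(1/20) + (5/6)(9/70) + (1/3)(9/28) + (1/6)(3/10) + (0)(1/5) = 11/35.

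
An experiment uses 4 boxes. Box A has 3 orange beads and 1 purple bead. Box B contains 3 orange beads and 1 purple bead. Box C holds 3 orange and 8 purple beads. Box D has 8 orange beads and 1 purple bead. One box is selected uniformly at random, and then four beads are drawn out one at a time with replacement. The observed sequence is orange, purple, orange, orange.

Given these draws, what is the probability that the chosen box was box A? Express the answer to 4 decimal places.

0.3472

The likelihood of the observed sequence under each hypothesis: P(data | box A) = (3/4)(1/4)(3/4)(3/4) = 0.10547; P(data | box B) = (3/4)(1/4)(3/4)(3/4) = 0.10547; P(data | box C) = (3/11)(8/11)(3/11)(3/11) = 0.014753; P(data | box D) = (8/9)(1/9)(8/9)(8/9) = 0.078037.
The prior-weighted likelihoods are 1/4 · 0.10547 = 0.026367, 1/4 · 0.10547 = 0.026367, 1/4 · 0.014753 = 0.0036883, 1/4 · 0.078037 = 0.019509; with total 0.075932.
Therefore the posterior P(box A | data) = (0.026367) / (0.075932) = 0.34725.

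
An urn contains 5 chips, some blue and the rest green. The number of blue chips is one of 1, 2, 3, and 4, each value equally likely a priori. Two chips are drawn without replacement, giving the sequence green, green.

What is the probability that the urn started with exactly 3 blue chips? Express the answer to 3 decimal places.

For each hypothesis, P(data | H) works out to: P(data | r = 1) = (4/5)(3/4) = 3/5; P(data | r = 2) = (3/5)(2/4) = 3/10; P(data | r = 3) = (2/5)(1/4) = 1/10; P(data | r = 4) = (1/5)(0/4) = 0.
Weighting by the prior gives 1/4 · 3/5 = 3/20, 1/4 · 3/10 = 3/40, 1/4 · 1/10 = 1/40, 1/4 · 0 = 0; summing to 1/4.
Therefore the posterior P(r = 3 | data) = (1/40) / (1/4) = 1/10.

0.100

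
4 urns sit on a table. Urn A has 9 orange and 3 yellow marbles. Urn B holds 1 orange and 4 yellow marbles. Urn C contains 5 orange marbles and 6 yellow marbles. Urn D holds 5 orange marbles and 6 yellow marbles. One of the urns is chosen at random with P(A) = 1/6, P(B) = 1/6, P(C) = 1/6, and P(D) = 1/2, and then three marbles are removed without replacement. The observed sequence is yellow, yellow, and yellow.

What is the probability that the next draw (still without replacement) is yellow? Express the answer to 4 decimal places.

The likelihood of the observed sequence under each hypothesis: P(data | urn A) = (3/12)(2/11)(1/10) = 0.0045455; P(data | urn B) = (4/5)(3/4)(2/3) = 0.4; P(data | urn C) = (6/11)(5/10)(4/9) = 0.12121; P(data | urn D) = (6/11)(5/10)(4/9) = 0.12121.
The prior-weighted likelihoods are 1/6 · 0.0045455 = 0.00075758, 1/6 · 0.4 = 0.066667, 1/6 · 0.12121 = 0.020202, 1/2 · 0.12121 = 0.060606; these sum to 0.14823.
The posterior is then P(urn A | data) = 0.0051107, P(urn B | data) = 0.44974, P(urn C | data) = 0.13629, P(urn D | data) = 0.40886.
The predictive probability is P(yellow next | data) = (0)(0.0051107) + (1/2)(0.44974) + (3/8)(0.13629) + (3/8)(0.40886) = 0.4293.

0.4293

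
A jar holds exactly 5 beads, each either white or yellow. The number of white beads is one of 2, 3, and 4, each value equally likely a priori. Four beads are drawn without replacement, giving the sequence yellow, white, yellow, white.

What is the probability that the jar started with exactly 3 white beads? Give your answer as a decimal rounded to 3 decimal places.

Compute the likelihood of the observed sequence for each case: P(data | r = 2) = (3/5)(2/4)(2/3)(1/2) = 1/10; P(data | r = 3) = (2/5)(3/4)(1/3)(2/2) = 1/10; P(data | r = 4) = (1/5)(4/4)(0/3) = 0.
Weighting by the prior gives 1/3 · 1/10 = 1/30, 1/3 · 1/10 = 1/30, 1/3 · 0 = 0; these sum to 1/15.
Therefore the posterior P(r = 3 | data) = (1/30) / (1/15) = 1/2.

0.500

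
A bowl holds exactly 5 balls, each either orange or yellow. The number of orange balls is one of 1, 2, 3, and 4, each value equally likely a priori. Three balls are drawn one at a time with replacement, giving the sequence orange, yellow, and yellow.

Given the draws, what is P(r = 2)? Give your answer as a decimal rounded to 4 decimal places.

0.3600

Compute the likelihood of the observed sequence for each case: P(data | r = 1) = (1/5)(4/5)(4/5) = 16/125; P(data | r = 2) = (2/5)(3/5)(3/5) = 18/125; P(data | r = 3) = (3/5)(2/5)(2/5) = 12/125; P(data | r = 4) = (4/5)(1/5)(1/5) = 4/125.
The prior-weighted likelihoods are 1/4 · 16/125 = 4/125, 1/4 · 18/125 = 9/250, 1/4 · 12/125 = 3/125, 1/4 · 4/125 = 1/125; these sum to 1/10.
By Bayes' rule, P(r = 2 | data) = (9/250) / (1/10) = 9/25.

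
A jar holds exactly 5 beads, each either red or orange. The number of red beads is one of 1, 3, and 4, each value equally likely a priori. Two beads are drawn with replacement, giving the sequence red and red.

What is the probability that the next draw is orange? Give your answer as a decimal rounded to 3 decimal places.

For each hypothesis, P(data | H) works out to: P(data | r = 1) = (1/5)(1/5) = 1/25; P(data | r = 3) = (3/5)(3/5) = 9/25; P(data | r = 4) = (4/5)(4/5) = 16/25.
The prior-weighted likelihoods are 1/3 · 1/25 = 1/75, 1/3 · 9/25 = 3/25, 1/3 · 16/25 = 16/75; with total 26/75.
Dividing through by the total gives posterior P(r = 1 | data) = 1/26, P(r = 3 | data) = 9/26, P(r = 4 | data) = 8/13.
The predictive probability is P(orange next | data) = (4/5)(1/26) + (2/5)(9/26) + (1/5)(8/13) = 19/65.

0.292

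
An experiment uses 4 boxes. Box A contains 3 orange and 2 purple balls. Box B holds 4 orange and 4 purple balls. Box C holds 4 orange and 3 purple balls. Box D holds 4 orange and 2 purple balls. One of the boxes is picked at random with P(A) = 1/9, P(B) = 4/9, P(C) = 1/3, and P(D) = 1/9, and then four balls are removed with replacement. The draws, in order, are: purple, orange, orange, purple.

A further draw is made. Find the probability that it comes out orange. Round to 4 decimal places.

For each hypothesis, P(data | H) works out to: P(data | box A) = (2/5)(3/5)(3/5)(2/5) = 0.0576; P(data | box B) = (4/8)(4/8)(4/8)(4/8) = 0.0625; P(data | box C) = (3/7)(4/7)(4/7)(3/7) = 0.059975; P(data | box D) = (2/6)(4/6)(4/6)(2/6) = 0.049383.
Multiplying each by its prior: 1/9 · 0.0576 = 0.0064, 4/9 · 0.0625 = 0.027778, 1/3 · 0.059975 = 0.019992, 1/9 · 0.049383 = 0.005487; summing to 0.059656.
Dividing through by the total gives posterior P(box A | data) = 0.10728, P(box B | data) = 0.46563, P(box C | data) = 0.33511, P(box D | data) = 0.091976.
So P(orange next | data) = Σ P(orange next | H) P(H | data) = (3/5)(0.10728) + (1/2)(0.46563) + (4/7)(0.33511) + (2/3)(0.091976) = 0.54999.

0.5500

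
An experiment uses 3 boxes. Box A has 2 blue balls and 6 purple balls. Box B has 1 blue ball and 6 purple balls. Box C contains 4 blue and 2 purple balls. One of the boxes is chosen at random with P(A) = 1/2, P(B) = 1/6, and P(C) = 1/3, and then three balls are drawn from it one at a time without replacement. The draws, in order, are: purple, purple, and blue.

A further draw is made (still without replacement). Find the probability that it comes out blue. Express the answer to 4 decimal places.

0.2962

The likelihood of the observed sequence under each hypothesis: P(data | box A) = (6/8)(5/7)(2/6) = 0.17857; P(data | box B) = (6/7)(5/6)(1/5) = 0.14286; P(data | box C) = (2/6)(1/5)(4/4) = 0.066667.
Multiplying each by its prior: 1/2 · 0.17857 = 0.089286, 1/6 · 0.14286 = 0.02381, 1/3 · 0.066667 = 0.022222; with total 0.13532.
Normalising, the posterior is P(box A | data) = 0.65982, P(box B | data) = 0.17595, P(box C | data) = 0.16422.
The predictive probability is P(blue next | data) = (1/5)(0.65982) + (0)(0.17595) + (1)(0.16422) = 0.29619.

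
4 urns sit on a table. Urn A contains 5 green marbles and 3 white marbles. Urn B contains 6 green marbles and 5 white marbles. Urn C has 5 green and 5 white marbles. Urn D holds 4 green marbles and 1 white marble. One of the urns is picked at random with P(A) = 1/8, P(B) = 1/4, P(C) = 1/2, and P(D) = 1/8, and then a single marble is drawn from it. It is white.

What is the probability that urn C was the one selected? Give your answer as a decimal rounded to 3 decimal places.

For each hypothesis, P(data | H) works out to: P(data | urn A) = (3/8) = 0.375; P(data | urn B) = (5/11) = 0.45455; P(data | urn C) = (5/10) = 0.5; P(data | urn D) = (1/5) = 0.2.
The prior-weighted likelihoods are 1/8 · 0.375 = 0.046875, 1/4 · 0.45455 = 0.11364, 1/2 · 0.5 = 0.25, 1/8 · 0.2 = 0.025; with total 0.43551.
Hence P(urn C | data) = (0.25) / (0.43551) = 0.57404.

0.574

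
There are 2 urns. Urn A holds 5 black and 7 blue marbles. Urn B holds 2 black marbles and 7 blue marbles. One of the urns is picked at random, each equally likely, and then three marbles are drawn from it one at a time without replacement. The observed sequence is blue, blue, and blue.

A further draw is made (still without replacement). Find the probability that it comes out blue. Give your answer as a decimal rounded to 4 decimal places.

Compute the likelihood of the observed sequence for each case: P(data | urn A) = (7/12)(6/11)(5/10) = 7/44; P(data | urn B) = (7/9)(6/8)(5/7) = 5/12.
Weighting by the prior gives 1/2 · 7/44 = 7/88, 1/2 · 5/12 = 5/24; summing to 19/66.
The posterior is then P(urn A | data) = 21/76, P(urn B | data) = 55/76.
The predictive probability is P(blue next | data) = (4/9)(21/76) + (2/3)(55/76) = 23/38.

0.6053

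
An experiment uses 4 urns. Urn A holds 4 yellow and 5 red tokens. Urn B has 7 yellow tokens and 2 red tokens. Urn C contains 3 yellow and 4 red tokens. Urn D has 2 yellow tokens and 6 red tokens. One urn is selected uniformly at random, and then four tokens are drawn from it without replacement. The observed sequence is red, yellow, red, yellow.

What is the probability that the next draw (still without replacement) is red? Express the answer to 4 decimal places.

Under each hypothesis, the probability of the observed sequence is: P(data | urn A) = (5/9)(4/8)(4/7)(3/6) = 5/63; P(data | urn B) = (2/9)(7/8)(1/7)(6/6) = 1/36; P(data | urn C) = (4/7)(3/6)(3/5)(2/4) = 3/35; P(data | urn D) = (6/8)(2/7)(5/6)(1/5) = 1/28.
Weighting by the prior gives 1/4 · 5/63 = 5/252, 1/4 · 1/36 = 1/144, 1/4 · 3/35 = 3/140, 1/4 · 1/28 = 1/112; with total 2/35.
The posterior is then P(urn A | data) = 25/72, P(urn B | data) = 35/288, P(urn C | data) = 3/8, P(urn D | data) = 5/32.
So P(red next | data) = Σ P(red next | H) P(H | data) = (3/5)(25/72) + (0)(35/288) + (2/3)(3/8) + (1)(5/32) = 59/96.

0.6146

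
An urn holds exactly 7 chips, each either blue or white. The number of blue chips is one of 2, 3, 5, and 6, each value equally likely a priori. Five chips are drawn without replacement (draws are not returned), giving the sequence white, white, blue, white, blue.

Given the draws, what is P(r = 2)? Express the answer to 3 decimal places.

Under each hypothesis, the probability of the observed sequence is: P(data | r = 2) = (5/7)(4/6)(2/5)(3/4)(1/3) = 1/21; P(data | r = 3) = (4/7)(3/6)(3/5)(2/4)(2/3) = 2/35; P(data | r = 5) = (2/7)(1/6)(5/5)(0/4) = 0; P(data | r = 6) = (1/7)(0/6) = 0.
The prior-weighted likelihoods are 1/4 · 1/21 = 1/84, 1/4 · 2/35 = 1/70, 1/4 · 0 = 0, 1/4 · 0 = 0; with total 11/420.
So P(r = 2 | data) = (1/84) / (11/420) = 5/11.

0.455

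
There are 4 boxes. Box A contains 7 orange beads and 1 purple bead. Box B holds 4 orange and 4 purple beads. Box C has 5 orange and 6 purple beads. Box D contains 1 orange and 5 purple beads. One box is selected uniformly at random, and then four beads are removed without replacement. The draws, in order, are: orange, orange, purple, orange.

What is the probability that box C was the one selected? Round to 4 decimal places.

Compute the likelihood of the observed sequence for each case: P(data | box A) = (7/8)(6/7)(1/6)(5/5) = 0.125; P(data | box B) = (4/8)(3/7)(4/6)(2/5) = 0.057143; P(data | box C) = (5/11)(4/10)(6/9)(3/8) = 0.045455; P(data | box D) = (1/6)(0/5) = 0.
The prior-weighted likelihoods are 1/4 · 0.125 = 0.03125, 1/4 · 0.057143 = 0.014286, 1/4 · 0.045455 = 0.011364, 1/4 · 0 = 0; with total 0.056899.
By Bayes' rule, P(box C | data) = (0.011364) / (0.056899) = 0.19971.

0.1997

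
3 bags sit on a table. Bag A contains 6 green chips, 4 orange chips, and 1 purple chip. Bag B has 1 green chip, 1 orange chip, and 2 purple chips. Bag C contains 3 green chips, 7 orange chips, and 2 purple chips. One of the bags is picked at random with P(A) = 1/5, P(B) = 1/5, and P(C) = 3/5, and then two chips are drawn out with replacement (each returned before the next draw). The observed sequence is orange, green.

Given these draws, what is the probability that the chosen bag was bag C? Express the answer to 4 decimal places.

0.6265

The likelihood of the observed sequence under each hypothesis: P(data | bag A) = (4/11)(6/11) = 0.19835; P(data | bag B) = (1/4)(1/4) = 0.0625; P(data | bag C) = (7/12)(3/12) = 0.14583.
Weighting by the prior gives 1/5 · 0.19835 = 0.039669, 1/5 · 0.0625 = 0.0125, 3/5 · 0.14583 = 0.0875; these sum to 0.13967.
So P(bag C | data) = (0.0875) / (0.13967) = 0.62648.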